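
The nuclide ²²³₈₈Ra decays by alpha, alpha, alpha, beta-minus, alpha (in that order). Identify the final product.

Tl-207

Start: (A, Z) = (223, 88).
After α: (219, 86).
After α: (215, 84).
After α: (211, 82).
After β⁻: (211, 83).
After α: (207, 81).
Z = 81 is thallium.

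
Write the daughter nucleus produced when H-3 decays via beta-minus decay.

He-3

Beta-minus decay: mass number changes by +0, atomic number by +1.
A: 3 = 3; Z: 1 + 1 = 2.
Z = 2 is helium, so the daughter is He-3.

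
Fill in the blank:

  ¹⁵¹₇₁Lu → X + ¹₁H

Conserve mass number: 151 = A + 1, so A = 150.
Conserve atomic number: 71 = Z + 1, so Z = 70.
Z = 70 is ytterbium, so the species is ¹⁵⁰₇₀Yb.

Yb-150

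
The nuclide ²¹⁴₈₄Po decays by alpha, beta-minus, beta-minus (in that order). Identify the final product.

Start: (A, Z) = (214, 84).
After α: (210, 82).
After β⁻: (210, 83).
After β⁻: (210, 84).
Z = 84 is polonium.

Po-210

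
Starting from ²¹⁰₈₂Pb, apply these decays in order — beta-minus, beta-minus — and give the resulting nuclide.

Po-210

Start: (A, Z) = (210, 82).
After β⁻: (210, 83).
After β⁻: (210, 84).
Z = 84 is polonium.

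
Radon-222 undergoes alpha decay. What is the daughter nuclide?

Po-218

Alpha decay: mass number changes by -4, atomic number by -2.
A: 222 − 4 = 218; Z: 86 − 2 = 84.
Z = 84 is polonium, so the daughter is polonium-218.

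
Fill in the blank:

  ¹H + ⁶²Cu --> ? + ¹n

Conserve mass number: 1 + 62 = A + 1, so A = 62.
Conserve atomic number: 1 + 29 = Z + 0, so Z = 30.
Z = 30 is zinc, so the species is ⁶²Zn.

Zn-62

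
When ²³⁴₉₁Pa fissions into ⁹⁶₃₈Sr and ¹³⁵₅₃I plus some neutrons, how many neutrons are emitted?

Conserve mass number: 234 = 96 + 135 + k, so k = 234 − 231 = 3.
Check atomic number: 91 = 38 + 53 + 0 = 91. ✓

3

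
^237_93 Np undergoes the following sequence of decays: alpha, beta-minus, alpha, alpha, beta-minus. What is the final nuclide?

Ac-225

Start: (A, Z) = (237, 93).
After α: (233, 91).
After β⁻: (233, 92).
After α: (229, 90).
After α: (225, 88).
After β⁻: (225, 89).
Z = 89 is actinium.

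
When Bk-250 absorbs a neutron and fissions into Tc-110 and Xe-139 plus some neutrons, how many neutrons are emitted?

2

Conserve mass number: 251 = 110 + 139 + k, so k = 251 − 249 = 2.
Check atomic number: 97 = 43 + 54 + 0 = 97. ✓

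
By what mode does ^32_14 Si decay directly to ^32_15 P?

beta-minus decay

ΔA = 32 − 32 = 0; ΔZ = 15 − 14 = +1.
A is unchanged and Z rises by 1 — a neutron has become a proton (β⁻ decay).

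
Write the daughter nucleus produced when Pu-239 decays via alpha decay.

U-235

Alpha decay: mass number changes by -4, atomic number by -2.
A: 239 − 4 = 235; Z: 94 − 2 = 92.
Z = 92 is uranium, so the daughter is U-235.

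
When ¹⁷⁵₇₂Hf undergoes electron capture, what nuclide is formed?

Electron capture: mass number changes by +0, atomic number by -1.
A: 175 = 175; Z: 72 − 1 = 71.
Z = 71 is lutetium, so the daughter is ¹⁷⁵₇₁Lu.

Lu-175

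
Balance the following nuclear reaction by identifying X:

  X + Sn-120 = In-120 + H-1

neutron

Conserve mass number: A + 120 = 120 + 1, so A = 1.
Conserve atomic number: Z + 50 = 49 + 1, so Z = 0.
A = 1 and Z = 0 is n — a neutron.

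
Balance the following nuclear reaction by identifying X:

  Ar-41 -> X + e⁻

Conserve mass number: 41 = A + 0, so A = 41.
Conserve atomic number: 18 = Z − 1, so Z = 19.
Z = 19 is potassium, so the species is K-41.

K-41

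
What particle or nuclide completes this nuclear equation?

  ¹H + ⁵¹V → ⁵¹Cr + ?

neutron

Conserve mass number: 1 + 51 = 51 + A, so A = 1.
Conserve atomic number: 1 + 23 = 24 + Z, so Z = 0.
A = 1 and Z = 0 is ¹n — a neutron.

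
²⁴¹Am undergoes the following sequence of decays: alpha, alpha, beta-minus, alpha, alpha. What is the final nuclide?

Start: (A, Z) = (241, 95).
After α: (237, 93).
After α: (233, 91).
After β⁻: (233, 92).
After α: (229, 90).
After α: (225, 88).
Z = 88 is radium.

Ra-225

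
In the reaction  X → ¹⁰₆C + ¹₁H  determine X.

N-11

Conserve mass number: A = 10 + 1, so A = 11.
Conserve atomic number: Z = 6 + 1, so Z = 7.
Z = 7 is nitrogen, so the species is ¹¹₇N.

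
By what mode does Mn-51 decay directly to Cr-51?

beta-plus decay or electron capture

ΔA = 51 − 51 = 0; ΔZ = 24 − 25 = -1.
A is unchanged and Z drops by 1 — a proton has become a neutron (β⁺ emission or electron capture).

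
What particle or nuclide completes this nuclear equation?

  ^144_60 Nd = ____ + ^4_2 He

Conserve mass number: 144 = A + 4, so A = 140.
Conserve atomic number: 60 = Z + 2, so Z = 58.
Z = 58 is cerium, so the species is ^140_58 Ce.

Ce-140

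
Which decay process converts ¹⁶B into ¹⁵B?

ΔA = 15 − 16 = -1; ΔZ = 5 − 5 = +0.
A drops by 1 with Z unchanged — a neutron was emitted.

neutron emission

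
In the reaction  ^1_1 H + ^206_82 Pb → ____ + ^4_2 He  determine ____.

Conserve mass number: 1 + 206 = A + 4, so A = 203.
Conserve atomic number: 1 + 82 = Z + 2, so Z = 81.
Z = 81 is thallium, so the species is ^203_81 Tl.

Tl-203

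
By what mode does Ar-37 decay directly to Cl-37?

ΔA = 37 − 37 = 0; ΔZ = 17 − 18 = -1.
A is unchanged and Z drops by 1 — a proton has become a neutron (β⁺ emission or electron capture).

beta-plus decay or electron capture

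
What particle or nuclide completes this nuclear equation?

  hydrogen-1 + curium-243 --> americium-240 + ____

alpha particle

Conserve mass number: 1 + 243 = 240 + A, so A = 4.
Conserve atomic number: 1 + 96 = 95 + Z, so Z = 2.
A = 4 and Z = 2 is helium-4 — an alpha particle.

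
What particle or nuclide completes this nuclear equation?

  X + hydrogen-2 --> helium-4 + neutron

Conserve mass number: A + 2 = 4 + 1, so A = 3.
Conserve atomic number: Z + 1 = 2 + 0, so Z = 1.
A = 3 and Z = 1 is hydrogen-3 — a triton.

triton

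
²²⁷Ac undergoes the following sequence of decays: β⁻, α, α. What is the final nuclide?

Rn-219

Start: (A, Z) = (227, 89).
After β⁻: (227, 90).
After α: (223, 88).
After α: (219, 86).
Z = 86 is radon.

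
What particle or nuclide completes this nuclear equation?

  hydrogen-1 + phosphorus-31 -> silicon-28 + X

Conserve mass number: 1 + 31 = 28 + A, so A = 4.
Conserve atomic number: 1 + 15 = 14 + Z, so Z = 2.
A = 4 and Z = 2 is helium-4 — an alpha particle.

alpha particle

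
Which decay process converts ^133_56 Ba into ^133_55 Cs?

beta-plus decay or electron capture

ΔA = 133 − 133 = 0; ΔZ = 55 − 56 = -1.
A is unchanged and Z drops by 1 — a proton has become a neutron (β⁺ emission or electron capture).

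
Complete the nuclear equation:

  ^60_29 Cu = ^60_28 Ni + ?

positron

Conserve mass number: 60 = 60 + A, so A = 0.
Conserve atomic number: 29 = 28 + Z, so Z = 1.
A = 0 and Z = 1 is ^0_1 e — a positron.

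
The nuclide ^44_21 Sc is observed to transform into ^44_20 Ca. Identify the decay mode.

beta-plus decay or electron capture

ΔA = 44 − 44 = 0; ΔZ = 20 − 21 = -1.
A is unchanged and Z drops by 1 — a proton has become a neutron (β⁺ emission or electron capture).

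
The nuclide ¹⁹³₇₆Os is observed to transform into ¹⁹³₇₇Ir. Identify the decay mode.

ΔA = 193 − 193 = 0; ΔZ = 77 − 76 = +1.
A is unchanged and Z rises by 1 — a neutron has become a proton (β⁻ decay).

beta-minus decay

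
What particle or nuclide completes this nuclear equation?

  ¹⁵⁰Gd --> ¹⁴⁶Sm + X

alpha particle

Conserve mass number: 150 = 146 + A, so A = 4.
Conserve atomic number: 64 = 62 + Z, so Z = 2.
A = 4 and Z = 2 is ⁴He — an alpha particle.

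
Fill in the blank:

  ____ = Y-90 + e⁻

Sr-90

Conserve mass number: A = 90 + 0, so A = 90.
Conserve atomic number: Z = 39 − 1, so Z = 38.
Z = 38 is strontium, so the species is Sr-90.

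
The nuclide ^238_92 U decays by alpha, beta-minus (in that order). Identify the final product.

Start: (A, Z) = (238, 92).
After α: (234, 90).
After β⁻: (234, 91).
Z = 91 is protactinium.

Pa-234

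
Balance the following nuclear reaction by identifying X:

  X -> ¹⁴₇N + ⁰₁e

Conserve mass number: A = 14 + 0, so A = 14.
Conserve atomic number: Z = 7 + 1, so Z = 8.
Z = 8 is oxygen, so the species is ¹⁴₈O.

O-14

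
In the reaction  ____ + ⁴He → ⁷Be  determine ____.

He-3

Conserve mass number: A + 4 = 7, so A = 3.
Conserve atomic number: Z + 2 = 4, so Z = 2.
Z = 2 is helium, so the species is ³He.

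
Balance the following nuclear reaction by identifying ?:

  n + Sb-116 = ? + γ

Sb-117

Conserve mass number: 1 + 116 = A + 0, so A = 117.
Conserve atomic number: 0 + 51 = Z + 0, so Z = 51.
Z = 51 is antimony, so the species is Sb-117.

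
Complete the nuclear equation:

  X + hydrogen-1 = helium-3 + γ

Conserve mass number: A + 1 = 3 + 0, so A = 2.
Conserve atomic number: Z + 1 = 2 + 0, so Z = 1.
A = 2 and Z = 1 is hydrogen-2 — a deuteron.

deuteron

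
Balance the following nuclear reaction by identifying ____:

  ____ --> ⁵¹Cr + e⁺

Conserve mass number: A = 51 + 0, so A = 51.
Conserve atomic number: Z = 24 + 1, so Z = 25.
Z = 25 is manganese, so the species is ⁵¹Mn.

Mn-51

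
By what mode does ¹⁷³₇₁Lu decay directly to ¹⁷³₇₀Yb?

ΔA = 173 − 173 = 0; ΔZ = 70 − 71 = -1.
A is unchanged and Z drops by 1 — a proton has become a neutron (β⁺ emission or electron capture).

beta-plus decay or electron capture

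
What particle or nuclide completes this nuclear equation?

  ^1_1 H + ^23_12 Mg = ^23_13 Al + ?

Conserve mass number: 1 + 23 = 23 + A, so A = 1.
Conserve atomic number: 1 + 12 = 13 + Z, so Z = 0.
A = 1 and Z = 0 is ^1_0 n — a neutron.

neutron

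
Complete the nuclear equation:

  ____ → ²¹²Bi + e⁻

Pb-212

Conserve mass number: A = 212 + 0, so A = 212.
Conserve atomic number: Z = 83 − 1, so Z = 82.
Z = 82 is lead, so the species is ²¹²Pb.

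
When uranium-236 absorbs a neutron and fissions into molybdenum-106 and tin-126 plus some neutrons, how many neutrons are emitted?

Conserve mass number: 237 = 106 + 126 + k, so k = 237 − 232 = 5.
Check atomic number: 92 = 42 + 50 + 0 = 92. ✓

5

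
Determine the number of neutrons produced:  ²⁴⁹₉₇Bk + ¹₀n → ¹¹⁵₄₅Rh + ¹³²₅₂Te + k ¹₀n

Conserve mass number: 250 = 115 + 132 + k, so k = 250 − 247 = 3.
Check atomic number: 97 = 45 + 52 + 0 = 97. ✓

3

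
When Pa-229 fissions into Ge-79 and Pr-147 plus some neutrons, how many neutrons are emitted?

Conserve mass number: 229 = 79 + 147 + k, so k = 229 − 226 = 3.
Check atomic number: 91 = 32 + 59 + 0 = 91. ✓

3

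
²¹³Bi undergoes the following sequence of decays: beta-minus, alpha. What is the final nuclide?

Start: (A, Z) = (213, 83).
After β⁻: (213, 84).
After α: (209, 82).
Z = 82 is lead.

Pb-209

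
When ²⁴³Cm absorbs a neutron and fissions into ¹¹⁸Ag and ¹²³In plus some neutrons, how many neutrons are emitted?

3

Conserve mass number: 244 = 118 + 123 + k, so k = 244 − 241 = 3.
Check atomic number: 96 = 47 + 49 + 0 = 96. ✓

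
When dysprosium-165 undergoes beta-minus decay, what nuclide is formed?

Beta-minus decay: mass number changes by +0, atomic number by +1.
A: 165 = 165; Z: 66 + 1 = 67.
Z = 67 is holmium, so the daughter is holmium-165.

Ho-165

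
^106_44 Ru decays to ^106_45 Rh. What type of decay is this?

beta-minus decay

ΔA = 106 − 106 = 0; ΔZ = 45 − 44 = +1.
A is unchanged and Z rises by 1 — a neutron has become a proton (β⁻ decay).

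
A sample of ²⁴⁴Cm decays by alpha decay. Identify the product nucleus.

Pu-240

Alpha decay: mass number changes by -4, atomic number by -2.
A: 244 − 4 = 240; Z: 96 − 2 = 94.
Z = 94 is plutonium, so the daughter is ²⁴⁰Pu.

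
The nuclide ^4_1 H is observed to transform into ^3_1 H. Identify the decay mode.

neutron emission

ΔA = 3 − 4 = -1; ΔZ = 1 − 1 = +0.
A drops by 1 with Z unchanged — a neutron was emitted.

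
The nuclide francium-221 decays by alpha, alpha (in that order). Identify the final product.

Bi-213

Start: (A, Z) = (221, 87).
After α: (217, 85).
After α: (213, 83).
Z = 83 is bismuth.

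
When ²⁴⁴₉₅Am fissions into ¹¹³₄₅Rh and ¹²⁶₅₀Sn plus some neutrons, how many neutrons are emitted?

Conserve mass number: 244 = 113 + 126 + k, so k = 244 − 239 = 5.
Check atomic number: 95 = 45 + 50 + 0 = 95. ✓

5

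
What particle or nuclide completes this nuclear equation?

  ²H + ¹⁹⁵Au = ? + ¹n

Hg-196

Conserve mass number: 2 + 195 = A + 1, so A = 196.
Conserve atomic number: 1 + 79 = Z + 0, so Z = 80.
Z = 80 is mercury, so the species is ¹⁹⁶Hg.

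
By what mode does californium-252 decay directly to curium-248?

ΔA = 248 − 252 = -4; ΔZ = 96 − 98 = -2.
A drops by 4 and Z drops by 2 — the signature of alpha emission.

alpha decay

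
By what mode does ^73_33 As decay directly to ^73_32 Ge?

beta-plus decay or electron capture

ΔA = 73 − 73 = 0; ΔZ = 32 − 33 = -1.
A is unchanged and Z drops by 1 — a proton has become a neutron (β⁺ emission or electron capture).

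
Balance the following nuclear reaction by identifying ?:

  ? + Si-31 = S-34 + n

alpha particle

Conserve mass number: A + 31 = 34 + 1, so A = 4.
Conserve atomic number: Z + 14 = 16 + 0, so Z = 2.
A = 4 and Z = 2 is He-4 — an alpha particle.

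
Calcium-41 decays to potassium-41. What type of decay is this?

ΔA = 41 − 41 = 0; ΔZ = 19 − 20 = -1.
A is unchanged and Z drops by 1 — a proton has become a neutron (β⁺ emission or electron capture).

beta-plus decay or electron capture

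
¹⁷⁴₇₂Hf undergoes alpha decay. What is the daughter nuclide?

Alpha decay: mass number changes by -4, atomic number by -2.
A: 174 − 4 = 170; Z: 72 − 2 = 70.
Z = 70 is ytterbium, so the daughter is ¹⁷⁰₇₀Yb.

Yb-170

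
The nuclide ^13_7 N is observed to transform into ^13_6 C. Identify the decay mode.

ΔA = 13 − 13 = 0; ΔZ = 6 − 7 = -1.
A is unchanged and Z drops by 1 — a proton has become a neutron (β⁺ emission or electron capture).

beta-plus decay or electron capture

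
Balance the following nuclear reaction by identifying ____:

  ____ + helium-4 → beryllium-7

He-3

Conserve mass number: A + 4 = 7, so A = 3.
Conserve atomic number: Z + 2 = 4, so Z = 2.
Z = 2 is helium, so the species is helium-3.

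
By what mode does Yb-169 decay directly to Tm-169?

beta-plus decay or electron capture

ΔA = 169 − 169 = 0; ΔZ = 69 − 70 = -1.
A is unchanged and Z drops by 1 — a proton has become a neutron (β⁺ emission or electron capture).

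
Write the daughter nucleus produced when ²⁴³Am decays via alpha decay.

Np-239

Alpha decay: mass number changes by -4, atomic number by -2.
A: 243 − 4 = 239; Z: 95 − 2 = 93.
Z = 93 is neptunium, so the daughter is ²³⁹Np.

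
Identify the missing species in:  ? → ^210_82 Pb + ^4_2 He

Conserve mass number: A = 210 + 4, so A = 214.
Conserve atomic number: Z = 82 + 2, so Z = 84.
Z = 84 is polonium, so the species is ^214_84 Po.

Po-214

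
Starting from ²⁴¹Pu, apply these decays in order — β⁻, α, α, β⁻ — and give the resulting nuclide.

Start: (A, Z) = (241, 94).
After β⁻: (241, 95).
After α: (237, 93).
After α: (233, 91).
After β⁻: (233, 92).
Z = 92 is uranium.

U-233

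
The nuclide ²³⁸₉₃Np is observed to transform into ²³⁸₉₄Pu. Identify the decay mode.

ΔA = 238 − 238 = 0; ΔZ = 94 − 93 = +1.
A is unchanged and Z rises by 1 — a neutron has become a proton (β⁻ decay).

beta-minus decay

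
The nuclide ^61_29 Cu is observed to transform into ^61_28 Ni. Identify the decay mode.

ΔA = 61 − 61 = 0; ΔZ = 28 − 29 = -1.
A is unchanged and Z drops by 1 — a proton has become a neutron (β⁺ emission or electron capture).

beta-plus decay or electron capture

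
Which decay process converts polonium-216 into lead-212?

ΔA = 212 − 216 = -4; ΔZ = 82 − 84 = -2.
A drops by 4 and Z drops by 2 — the signature of alpha emission.

alpha decay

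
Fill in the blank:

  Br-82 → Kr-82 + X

Conserve mass number: 82 = 82 + A, so A = 0.
Conserve atomic number: 35 = 36 + Z, so Z = -1.
A = 0 and Z = -1 is e⁻ — a beta-minus particle.

beta-minus particle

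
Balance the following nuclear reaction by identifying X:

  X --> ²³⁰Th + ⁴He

U-234

Conserve mass number: A = 230 + 4, so A = 234.
Conserve atomic number: Z = 90 + 2, so Z = 92.
Z = 92 is uranium, so the species is ²³⁴U.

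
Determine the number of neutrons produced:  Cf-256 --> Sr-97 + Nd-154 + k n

5

Conserve mass number: 256 = 97 + 154 + k, so k = 256 − 251 = 5.
Check atomic number: 98 = 38 + 60 + 0 = 98. ✓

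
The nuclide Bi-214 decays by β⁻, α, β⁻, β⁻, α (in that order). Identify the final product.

Start: (A, Z) = (214, 83).
After β⁻: (214, 84).
After α: (210, 82).
After β⁻: (210, 83).
After β⁻: (210, 84).
After α: (206, 82).
Z = 82 is lead.

Pb-206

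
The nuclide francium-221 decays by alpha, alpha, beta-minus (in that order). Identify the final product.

Po-213

Start: (A, Z) = (221, 87).
After α: (217, 85).
After α: (213, 83).
After β⁻: (213, 84).
Z = 84 is polonium.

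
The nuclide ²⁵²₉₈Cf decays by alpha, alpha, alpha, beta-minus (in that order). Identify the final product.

Start: (A, Z) = (252, 98).
After α: (248, 96).
After α: (244, 94).
After α: (240, 92).
After β⁻: (240, 93).
Z = 93 is neptunium.

Np-240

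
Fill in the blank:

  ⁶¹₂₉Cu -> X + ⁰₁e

Ni-61

Conserve mass number: 61 = A + 0, so A = 61.
Conserve atomic number: 29 = Z + 1, so Z = 28.
Z = 28 is nickel, so the species is ⁶¹₂₈Ni.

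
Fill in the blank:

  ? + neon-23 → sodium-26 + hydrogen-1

alpha particle

Conserve mass number: A + 23 = 26 + 1, so A = 4.
Conserve atomic number: Z + 10 = 11 + 1, so Z = 2.
A = 4 and Z = 2 is helium-4 — an alpha particle.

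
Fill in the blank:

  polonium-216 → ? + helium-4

Conserve mass number: 216 = A + 4, so A = 212.
Conserve atomic number: 84 = Z + 2, so Z = 82.
Z = 82 is lead, so the species is lead-212.

Pb-212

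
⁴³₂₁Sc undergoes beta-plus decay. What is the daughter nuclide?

Beta-plus decay: mass number changes by +0, atomic number by -1.
A: 43 = 43; Z: 21 − 1 = 20.
Z = 20 is calcium, so the daughter is ⁴³₂₀Ca.

Ca-43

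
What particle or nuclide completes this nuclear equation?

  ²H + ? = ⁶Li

Conserve mass number: 2 + A = 6, so A = 4.
Conserve atomic number: 1 + Z = 3, so Z = 2.
A = 4 and Z = 2 is ⁴He — an alpha particle.

alpha particle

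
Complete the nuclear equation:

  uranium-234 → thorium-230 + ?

Conserve mass number: 234 = 230 + A, so A = 4.
Conserve atomic number: 92 = 90 + Z, so Z = 2.
A = 4 and Z = 2 is helium-4 — an alpha particle.

alpha particle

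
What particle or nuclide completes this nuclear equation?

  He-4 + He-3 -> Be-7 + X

Conserve mass number: 4 + 3 = 7 + A, so A = 0.
Conserve atomic number: 2 + 2 = 4 + Z, so Z = 0.
A = 0 and Z = 0 is γ — a gamma ray.

gamma ray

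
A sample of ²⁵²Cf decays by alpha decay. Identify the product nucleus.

Cm-248

Alpha decay: mass number changes by -4, atomic number by -2.
A: 252 − 4 = 248; Z: 98 − 2 = 96.
Z = 96 is curium, so the daughter is ²⁴⁸Cm.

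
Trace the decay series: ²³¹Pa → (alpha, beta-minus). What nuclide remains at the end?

Start: (A, Z) = (231, 91).
After α: (227, 89).
After β⁻: (227, 90).
Z = 90 is thorium.

Th-227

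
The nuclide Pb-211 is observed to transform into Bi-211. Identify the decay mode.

beta-minus decay

ΔA = 211 − 211 = 0; ΔZ = 83 − 82 = +1.
A is unchanged and Z rises by 1 — a neutron has become a proton (β⁻ decay).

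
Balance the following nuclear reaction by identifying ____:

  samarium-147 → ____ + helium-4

Conserve mass number: 147 = A + 4, so A = 143.
Conserve atomic number: 62 = Z + 2, so Z = 60.
Z = 60 is neodymium, so the species is neodymium-143.

Nd-143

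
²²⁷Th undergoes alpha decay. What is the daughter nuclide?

Alpha decay: mass number changes by -4, atomic number by -2.
A: 227 − 4 = 223; Z: 90 − 2 = 88.
Z = 88 is radium, so the daughter is ²²³Ra.

Ra-223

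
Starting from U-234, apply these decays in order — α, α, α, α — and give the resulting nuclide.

Po-218

Start: (A, Z) = (234, 92).
After α: (230, 90).
After α: (226, 88).
After α: (222, 86).
After α: (218, 84).
Z = 84 is polonium.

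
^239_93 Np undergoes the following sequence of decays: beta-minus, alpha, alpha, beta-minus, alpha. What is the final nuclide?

Ac-227

Start: (A, Z) = (239, 93).
After β⁻: (239, 94).
After α: (235, 92).
After α: (231, 90).
After β⁻: (231, 91).
After α: (227, 89).
Z = 89 is actinium.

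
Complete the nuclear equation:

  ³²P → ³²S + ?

beta-minus particle

Conserve mass number: 32 = 32 + A, so A = 0.
Conserve atomic number: 15 = 16 + Z, so Z = -1.
A = 0 and Z = -1 is e⁻ — a beta-minus particle.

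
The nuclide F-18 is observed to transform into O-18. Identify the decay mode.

ΔA = 18 − 18 = 0; ΔZ = 8 − 9 = -1.
A is unchanged and Z drops by 1 — a proton has become a neutron (β⁺ emission or electron capture).

beta-plus decay or electron capture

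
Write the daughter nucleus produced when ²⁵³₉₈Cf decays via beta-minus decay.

Beta-minus decay: mass number changes by +0, atomic number by +1.
A: 253 = 253; Z: 98 + 1 = 99.
Z = 99 is einsteinium, so the daughter is ²⁵³₉₉Es.

Es-253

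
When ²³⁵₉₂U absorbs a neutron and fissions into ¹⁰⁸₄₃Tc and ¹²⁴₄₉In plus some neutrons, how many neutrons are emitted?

Conserve mass number: 236 = 108 + 124 + k, so k = 236 − 232 = 4.
Check atomic number: 92 = 43 + 49 + 0 = 92. ✓

4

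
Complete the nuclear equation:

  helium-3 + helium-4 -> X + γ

Conserve mass number: 3 + 4 = A + 0, so A = 7.
Conserve atomic number: 2 + 2 = Z + 0, so Z = 4.
Z = 4 is beryllium, so the species is beryllium-7.

Be-7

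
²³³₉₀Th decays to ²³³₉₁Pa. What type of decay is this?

beta-minus decay

ΔA = 233 − 233 = 0; ΔZ = 91 − 90 = +1.
A is unchanged and Z rises by 1 — a neutron has become a proton (β⁻ decay).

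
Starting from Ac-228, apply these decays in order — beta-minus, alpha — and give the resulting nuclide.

Start: (A, Z) = (228, 89).
After β⁻: (228, 90).
After α: (224, 88).
Z = 88 is radium.

Ra-224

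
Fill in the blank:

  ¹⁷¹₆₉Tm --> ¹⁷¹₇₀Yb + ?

Conserve mass number: 171 = 171 + A, so A = 0.
Conserve atomic number: 69 = 70 + Z, so Z = -1.
A = 0 and Z = -1 is ⁰₋₁e — a beta-minus particle.

beta-minus particle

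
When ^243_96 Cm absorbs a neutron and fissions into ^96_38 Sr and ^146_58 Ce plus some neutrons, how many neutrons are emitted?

2

Conserve mass number: 244 = 96 + 146 + k, so k = 244 − 242 = 2.
Check atomic number: 96 = 38 + 58 + 0 = 96. ✓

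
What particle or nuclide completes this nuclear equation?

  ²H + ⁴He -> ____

Conserve mass number: 2 + 4 = A, so A = 6.
Conserve atomic number: 1 + 2 = Z, so Z = 3.
Z = 3 is lithium, so the species is ⁶Li.

Li-6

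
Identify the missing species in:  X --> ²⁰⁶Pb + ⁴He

Po-210

Conserve mass number: A = 206 + 4, so A = 210.
Conserve atomic number: Z = 82 + 2, so Z = 84.
Z = 84 is polonium, so the species is ²¹⁰Po.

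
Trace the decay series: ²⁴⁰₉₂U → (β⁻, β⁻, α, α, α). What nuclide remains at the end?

Ra-228

Start: (A, Z) = (240, 92).
After β⁻: (240, 93).
After β⁻: (240, 94).
After α: (236, 92).
After α: (232, 90).
After α: (228, 88).
Z = 88 is radium.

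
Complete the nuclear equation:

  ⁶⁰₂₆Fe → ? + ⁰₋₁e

Conserve mass number: 60 = A + 0, so A = 60.
Conserve atomic number: 26 = Z − 1, so Z = 27.
Z = 27 is cobalt, so the species is ⁶⁰₂₇Co.

Co-60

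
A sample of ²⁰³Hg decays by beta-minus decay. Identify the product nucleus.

Tl-203

Beta-minus decay: mass number changes by +0, atomic number by +1.
A: 203 = 203; Z: 80 + 1 = 81.
Z = 81 is thallium, so the daughter is ²⁰³Tl.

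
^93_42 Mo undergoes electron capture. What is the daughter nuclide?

Electron capture: mass number changes by +0, atomic number by -1.
A: 93 = 93; Z: 42 − 1 = 41.
Z = 41 is niobium, so the daughter is ^93_41 Nb.

Nb-93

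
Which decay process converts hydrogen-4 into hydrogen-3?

ΔA = 3 − 4 = -1; ΔZ = 1 − 1 = +0.
A drops by 1 with Z unchanged — a neutron was emitted.

neutron emission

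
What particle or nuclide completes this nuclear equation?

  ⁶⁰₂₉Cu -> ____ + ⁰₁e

Conserve mass number: 60 = A + 0, so A = 60.
Conserve atomic number: 29 = Z + 1, so Z = 28.
Z = 28 is nickel, so the species is ⁶⁰₂₈Ni.

Ni-60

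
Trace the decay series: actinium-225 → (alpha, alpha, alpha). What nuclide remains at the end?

Start: (A, Z) = (225, 89).
After α: (221, 87).
After α: (217, 85).
After α: (213, 83).
Z = 83 is bismuth.

Bi-213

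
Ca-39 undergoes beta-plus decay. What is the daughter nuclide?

K-39

Beta-plus decay: mass number changes by +0, atomic number by -1.
A: 39 = 39; Z: 20 − 1 = 19.
Z = 19 is potassium, so the daughter is K-39.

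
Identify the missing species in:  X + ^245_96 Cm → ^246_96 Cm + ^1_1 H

Conserve mass number: A + 245 = 246 + 1, so A = 2.
Conserve atomic number: Z + 96 = 96 + 1, so Z = 1.
A = 2 and Z = 1 is ^2_1 H — a deuteron.

deuteron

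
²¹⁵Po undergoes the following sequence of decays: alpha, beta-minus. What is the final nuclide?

Bi-211

Start: (A, Z) = (215, 84).
After α: (211, 82).
After β⁻: (211, 83).
Z = 83 is bismuth.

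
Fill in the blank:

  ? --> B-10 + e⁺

C-10

Conserve mass number: A = 10 + 0, so A = 10.
Conserve atomic number: Z = 5 + 1, so Z = 6.
Z = 6 is carbon, so the species is C-10.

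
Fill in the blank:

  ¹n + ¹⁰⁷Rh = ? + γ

Conserve mass number: 1 + 107 = A + 0, so A = 108.
Conserve atomic number: 0 + 45 = Z + 0, so Z = 45.
Z = 45 is rhodium, so the species is ¹⁰⁸Rh.

Rh-108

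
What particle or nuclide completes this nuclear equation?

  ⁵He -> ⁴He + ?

neutron

Conserve mass number: 5 = 4 + A, so A = 1.
Conserve atomic number: 2 = 2 + Z, so Z = 0.
A = 1 and Z = 0 is ¹n — a neutron.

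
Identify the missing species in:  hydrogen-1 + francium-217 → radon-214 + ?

alpha particle

Conserve mass number: 1 + 217 = 214 + A, so A = 4.
Conserve atomic number: 1 + 87 = 86 + Z, so Z = 2.
A = 4 and Z = 2 is helium-4 — an alpha particle.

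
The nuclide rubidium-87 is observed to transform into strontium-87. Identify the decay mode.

beta-minus decay

ΔA = 87 − 87 = 0; ΔZ = 38 − 37 = +1.
A is unchanged and Z rises by 1 — a neutron has become a proton (β⁻ decay).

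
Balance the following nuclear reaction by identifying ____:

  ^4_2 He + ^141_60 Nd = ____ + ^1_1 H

Conserve mass number: 4 + 141 = A + 1, so A = 144.
Conserve atomic number: 2 + 60 = Z + 1, so Z = 61.
Z = 61 is promethium, so the species is ^144_61 Pm.

Pm-144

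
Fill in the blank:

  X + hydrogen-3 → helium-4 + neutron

Conserve mass number: A + 3 = 4 + 1, so A = 2.
Conserve atomic number: Z + 1 = 2 + 0, so Z = 1.
A = 2 and Z = 1 is hydrogen-2 — a deuteron.

deuteron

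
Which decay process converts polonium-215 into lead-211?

alpha decay

ΔA = 211 − 215 = -4; ΔZ = 82 − 84 = -2.
A drops by 4 and Z drops by 2 — the signature of alpha emission.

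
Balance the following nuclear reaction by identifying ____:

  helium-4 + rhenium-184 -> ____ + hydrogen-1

Os-187

Conserve mass number: 4 + 184 = A + 1, so A = 187.
Conserve atomic number: 2 + 75 = Z + 1, so Z = 76.
Z = 76 is osmium, so the species is osmium-187.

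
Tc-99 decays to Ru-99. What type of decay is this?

ΔA = 99 − 99 = 0; ΔZ = 44 − 43 = +1.
A is unchanged and Z rises by 1 — a neutron has become a proton (β⁻ decay).

beta-minus decay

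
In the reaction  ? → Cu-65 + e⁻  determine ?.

Conserve mass number: A = 65 + 0, so A = 65.
Conserve atomic number: Z = 29 − 1, so Z = 28.
Z = 28 is nickel, so the species is Ni-65.

Ni-65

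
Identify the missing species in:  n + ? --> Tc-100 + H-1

Conserve mass number: 1 + A = 100 + 1, so A = 100.
Conserve atomic number: 0 + Z = 43 + 1, so Z = 44.
Z = 44 is ruthenium, so the species is Ru-100.

Ru-100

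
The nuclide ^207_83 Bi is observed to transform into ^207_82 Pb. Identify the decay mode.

beta-plus decay or electron capture

ΔA = 207 − 207 = 0; ΔZ = 82 − 83 = -1.
A is unchanged and Z drops by 1 — a proton has become a neutron (β⁺ emission or electron capture).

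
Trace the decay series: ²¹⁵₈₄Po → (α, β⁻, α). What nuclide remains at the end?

Tl-207

Start: (A, Z) = (215, 84).
After α: (211, 82).
After β⁻: (211, 83).
After α: (207, 81).
Z = 81 is thallium.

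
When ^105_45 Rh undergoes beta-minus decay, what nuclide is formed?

Pd-105

Beta-minus decay: mass number changes by +0, atomic number by +1.
A: 105 = 105; Z: 45 + 1 = 46.
Z = 46 is palladium, so the daughter is ^105_46 Pd.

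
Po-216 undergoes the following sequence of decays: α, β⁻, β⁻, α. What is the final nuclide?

Pb-208

Start: (A, Z) = (216, 84).
After α: (212, 82).
After β⁻: (212, 83).
After β⁻: (212, 84).
After α: (208, 82).
Z = 82 is lead.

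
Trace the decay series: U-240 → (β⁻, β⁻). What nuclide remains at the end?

Pu-240

Start: (A, Z) = (240, 92).
After β⁻: (240, 93).
After β⁻: (240, 94).
Z = 94 is plutonium.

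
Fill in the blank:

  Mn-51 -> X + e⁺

Cr-51

Conserve mass number: 51 = A + 0, so A = 51.
Conserve atomic number: 25 = Z + 1, so Z = 24.
Z = 24 is chromium, so the species is Cr-51.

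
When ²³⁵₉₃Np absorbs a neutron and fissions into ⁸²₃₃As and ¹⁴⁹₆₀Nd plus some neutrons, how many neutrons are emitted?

Conserve mass number: 236 = 82 + 149 + k, so k = 236 − 231 = 5.
Check atomic number: 93 = 33 + 60 + 0 = 93. ✓

5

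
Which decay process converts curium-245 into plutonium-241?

alpha decay

ΔA = 241 − 245 = -4; ΔZ = 94 − 96 = -2.
A drops by 4 and Z drops by 2 — the signature of alpha emission.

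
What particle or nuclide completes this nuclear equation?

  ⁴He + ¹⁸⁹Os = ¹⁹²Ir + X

Conserve mass number: 4 + 189 = 192 + A, so A = 1.
Conserve atomic number: 2 + 76 = 77 + Z, so Z = 1.
A = 1 and Z = 1 is ¹H — a proton.

proton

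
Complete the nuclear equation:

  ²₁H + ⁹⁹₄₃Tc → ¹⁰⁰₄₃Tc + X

Conserve mass number: 2 + 99 = 100 + A, so A = 1.
Conserve atomic number: 1 + 43 = 43 + Z, so Z = 1.
A = 1 and Z = 1 is ¹₁H — a proton.

proton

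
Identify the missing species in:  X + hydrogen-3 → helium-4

proton

Conserve mass number: A + 3 = 4, so A = 1.
Conserve atomic number: Z + 1 = 2, so Z = 1.
A = 1 and Z = 1 is hydrogen-1 — a proton.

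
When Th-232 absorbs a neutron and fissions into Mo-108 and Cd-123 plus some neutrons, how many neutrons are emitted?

2

Conserve mass number: 233 = 108 + 123 + k, so k = 233 − 231 = 2.
Check atomic number: 90 = 42 + 48 + 0 = 90. ✓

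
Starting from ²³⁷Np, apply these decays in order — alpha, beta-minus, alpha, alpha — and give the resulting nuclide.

Ra-225

Start: (A, Z) = (237, 93).
After α: (233, 91).
After β⁻: (233, 92).
After α: (229, 90).
After α: (225, 88).
Z = 88 is radium.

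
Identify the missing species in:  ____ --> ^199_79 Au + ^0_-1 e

Pt-199

Conserve mass number: A = 199 + 0, so A = 199.
Conserve atomic number: Z = 79 − 1, so Z = 78.
Z = 78 is platinum, so the species is ^199_78 Pt.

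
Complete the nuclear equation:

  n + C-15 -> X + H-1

B-15

Conserve mass number: 1 + 15 = A + 1, so A = 15.
Conserve atomic number: 0 + 6 = Z + 1, so Z = 5.
Z = 5 is boron, so the species is B-15.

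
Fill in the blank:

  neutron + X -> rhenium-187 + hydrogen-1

Conserve mass number: 1 + A = 187 + 1, so A = 187.
Conserve atomic number: 0 + Z = 75 + 1, so Z = 76.
Z = 76 is osmium, so the species is osmium-187.

Os-187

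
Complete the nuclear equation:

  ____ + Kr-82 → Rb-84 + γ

Conserve mass number: A + 82 = 84 + 0, so A = 2.
Conserve atomic number: Z + 36 = 37 + 0, so Z = 1.
A = 2 and Z = 1 is H-2 — a deuteron.

deuteron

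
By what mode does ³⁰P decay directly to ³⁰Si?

ΔA = 30 − 30 = 0; ΔZ = 14 − 15 = -1.
A is unchanged and Z drops by 1 — a proton has become a neutron (β⁺ emission or electron capture).

beta-plus decay or electron capture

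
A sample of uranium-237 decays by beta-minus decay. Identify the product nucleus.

Np-237

Beta-minus decay: mass number changes by +0, atomic number by +1.
A: 237 = 237; Z: 92 + 1 = 93.
Z = 93 is neptunium, so the daughter is neptunium-237.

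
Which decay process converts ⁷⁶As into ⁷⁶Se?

ΔA = 76 − 76 = 0; ΔZ = 34 − 33 = +1.
A is unchanged and Z rises by 1 — a neutron has become a proton (β⁻ decay).

beta-minus decay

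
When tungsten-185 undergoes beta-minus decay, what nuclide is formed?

Beta-minus decay: mass number changes by +0, atomic number by +1.
A: 185 = 185; Z: 74 + 1 = 75.
Z = 75 is rhenium, so the daughter is rhenium-185.

Re-185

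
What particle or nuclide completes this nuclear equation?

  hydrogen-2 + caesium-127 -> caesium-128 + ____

proton

Conserve mass number: 2 + 127 = 128 + A, so A = 1.
Conserve atomic number: 1 + 55 = 55 + Z, so Z = 1.
A = 1 and Z = 1 is hydrogen-1 — a proton.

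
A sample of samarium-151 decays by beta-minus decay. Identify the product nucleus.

Eu-151

Beta-minus decay: mass number changes by +0, atomic number by +1.
A: 151 = 151; Z: 62 + 1 = 63.
Z = 63 is europium, so the daughter is europium-151.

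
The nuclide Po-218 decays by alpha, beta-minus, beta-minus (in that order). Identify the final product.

Start: (A, Z) = (218, 84).
After α: (214, 82).
After β⁻: (214, 83).
After β⁻: (214, 84).
Z = 84 is polonium.

Po-214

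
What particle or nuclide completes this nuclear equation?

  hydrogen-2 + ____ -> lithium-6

Conserve mass number: 2 + A = 6, so A = 4.
Conserve atomic number: 1 + Z = 3, so Z = 2.
A = 4 and Z = 2 is helium-4 — an alpha particle.

alpha particle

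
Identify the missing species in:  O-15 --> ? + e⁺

N-15

Conserve mass number: 15 = A + 0, so A = 15.
Conserve atomic number: 8 = Z + 1, so Z = 7.
Z = 7 is nitrogen, so the species is N-15.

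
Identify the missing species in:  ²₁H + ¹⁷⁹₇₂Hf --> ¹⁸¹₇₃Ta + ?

Conserve mass number: 2 + 179 = 181 + A, so A = 0.
Conserve atomic number: 1 + 72 = 73 + Z, so Z = 0.
A = 0 and Z = 0 is ⁰₀γ — a gamma ray.

gamma ray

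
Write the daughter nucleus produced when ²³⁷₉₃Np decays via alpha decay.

Pa-233

Alpha decay: mass number changes by -4, atomic number by -2.
A: 237 − 4 = 233; Z: 93 − 2 = 91.
Z = 91 is protactinium, so the daughter is ²³³₉₁Pa.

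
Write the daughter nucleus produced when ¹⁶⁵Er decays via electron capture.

Electron capture: mass number changes by +0, atomic number by -1.
A: 165 = 165; Z: 68 − 1 = 67.
Z = 67 is holmium, so the daughter is ¹⁶⁵Ho.

Ho-165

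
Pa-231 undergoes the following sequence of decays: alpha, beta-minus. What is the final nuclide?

Start: (A, Z) = (231, 91).
After α: (227, 89).
After β⁻: (227, 90).
Z = 90 is thorium.

Th-227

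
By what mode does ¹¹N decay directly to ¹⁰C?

ΔA = 10 − 11 = -1; ΔZ = 6 − 7 = -1.
A drops by 1 and Z drops by 1 — a proton was emitted.

proton emission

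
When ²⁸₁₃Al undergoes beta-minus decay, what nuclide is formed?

Beta-minus decay: mass number changes by +0, atomic number by +1.
A: 28 = 28; Z: 13 + 1 = 14.
Z = 14 is silicon, so the daughter is ²⁸₁₄Si.

Si-28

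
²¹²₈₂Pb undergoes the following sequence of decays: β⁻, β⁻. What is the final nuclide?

Start: (A, Z) = (212, 82).
After β⁻: (212, 83).
After β⁻: (212, 84).
Z = 84 is polonium.

Po-212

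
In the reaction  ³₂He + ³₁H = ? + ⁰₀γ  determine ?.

Li-6

Conserve mass number: 3 + 3 = A + 0, so A = 6.
Conserve atomic number: 2 + 1 = Z + 0, so Z = 3.
Z = 3 is lithium, so the species is ⁶₃Li.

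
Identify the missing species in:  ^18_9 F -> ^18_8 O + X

Conserve mass number: 18 = 18 + A, so A = 0.
Conserve atomic number: 9 = 8 + Z, so Z = 1.
A = 0 and Z = 1 is ^0_1 e — a positron.

positron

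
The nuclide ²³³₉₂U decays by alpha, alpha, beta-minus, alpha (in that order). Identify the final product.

Fr-221

Start: (A, Z) = (233, 92).
After α: (229, 90).
After α: (225, 88).
After β⁻: (225, 89).
After α: (221, 87).
Z = 87 is francium.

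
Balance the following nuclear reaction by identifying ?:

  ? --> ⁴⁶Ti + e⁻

Sc-46

Conserve mass number: A = 46 + 0, so A = 46.
Conserve atomic number: Z = 22 − 1, so Z = 21.
Z = 21 is scandium, so the species is ⁴⁶Sc.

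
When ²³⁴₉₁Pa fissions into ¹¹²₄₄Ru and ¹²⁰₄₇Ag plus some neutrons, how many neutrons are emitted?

Conserve mass number: 234 = 112 + 120 + k, so k = 234 − 232 = 2.
Check atomic number: 91 = 44 + 47 + 0 = 91. ✓

2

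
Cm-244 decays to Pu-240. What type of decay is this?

ΔA = 240 − 244 = -4; ΔZ = 94 − 96 = -2.
A drops by 4 and Z drops by 2 — the signature of alpha emission.

alpha decay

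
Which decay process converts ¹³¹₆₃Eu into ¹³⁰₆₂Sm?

ΔA = 130 − 131 = -1; ΔZ = 62 − 63 = -1.
A drops by 1 and Z drops by 1 — a proton was emitted.

proton emission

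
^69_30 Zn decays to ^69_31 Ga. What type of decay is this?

beta-minus decay

ΔA = 69 − 69 = 0; ΔZ = 31 − 30 = +1.
A is unchanged and Z rises by 1 — a neutron has become a proton (β⁻ decay).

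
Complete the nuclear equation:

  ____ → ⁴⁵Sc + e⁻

Ca-45

Conserve mass number: A = 45 + 0, so A = 45.
Conserve atomic number: Z = 21 − 1, so Z = 20.
Z = 20 is calcium, so the species is ⁴⁵Ca.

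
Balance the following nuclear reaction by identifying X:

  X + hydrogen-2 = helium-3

proton

Conserve mass number: A + 2 = 3, so A = 1.
Conserve atomic number: Z + 1 = 2, so Z = 1.
A = 1 and Z = 1 is hydrogen-1 — a proton.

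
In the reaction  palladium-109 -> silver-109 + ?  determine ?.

beta-minus particle

Conserve mass number: 109 = 109 + A, so A = 0.
Conserve atomic number: 46 = 47 + Z, so Z = -1.
A = 0 and Z = -1 is e⁻ — a beta-minus particle.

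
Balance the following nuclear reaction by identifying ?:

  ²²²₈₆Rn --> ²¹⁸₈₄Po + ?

Conserve mass number: 222 = 218 + A, so A = 4.
Conserve atomic number: 86 = 84 + Z, so Z = 2.
A = 4 and Z = 2 is ⁴₂He — an alpha particle.

alpha particle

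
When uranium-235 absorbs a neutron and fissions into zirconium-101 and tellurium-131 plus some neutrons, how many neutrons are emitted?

Conserve mass number: 236 = 101 + 131 + k, so k = 236 − 232 = 4.
Check atomic number: 92 = 40 + 52 + 0 = 92. ✓

4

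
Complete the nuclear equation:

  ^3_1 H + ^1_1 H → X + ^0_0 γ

He-4

Conserve mass number: 3 + 1 = A + 0, so A = 4.
Conserve atomic number: 1 + 1 = Z + 0, so Z = 2.
A = 4 and Z = 2 is ^4_2 He — an alpha particle.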